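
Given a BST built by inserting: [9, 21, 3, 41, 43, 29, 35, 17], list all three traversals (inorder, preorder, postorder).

Tree insertion order: [9, 21, 3, 41, 43, 29, 35, 17]
Tree (level-order array): [9, 3, 21, None, None, 17, 41, None, None, 29, 43, None, 35]
Inorder (L, root, R): [3, 9, 17, 21, 29, 35, 41, 43]
Preorder (root, L, R): [9, 3, 21, 17, 41, 29, 35, 43]
Postorder (L, R, root): [3, 17, 35, 29, 43, 41, 21, 9]


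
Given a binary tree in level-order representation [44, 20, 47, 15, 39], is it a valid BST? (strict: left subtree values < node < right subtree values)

Level-order array: [44, 20, 47, 15, 39]
Validate using subtree bounds (lo, hi): at each node, require lo < value < hi,
then recurse left with hi=value and right with lo=value.
Preorder trace (stopping at first violation):
  at node 44 with bounds (-inf, +inf): OK
  at node 20 with bounds (-inf, 44): OK
  at node 15 with bounds (-inf, 20): OK
  at node 39 with bounds (20, 44): OK
  at node 47 with bounds (44, +inf): OK
No violation found at any node.
Result: Valid BST


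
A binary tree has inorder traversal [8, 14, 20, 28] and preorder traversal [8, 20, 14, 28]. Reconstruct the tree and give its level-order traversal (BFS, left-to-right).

Inorder:  [8, 14, 20, 28]
Preorder: [8, 20, 14, 28]
Algorithm: preorder visits root first, so consume preorder in order;
for each root, split the current inorder slice at that value into
left-subtree inorder and right-subtree inorder, then recurse.
Recursive splits:
  root=8; inorder splits into left=[], right=[14, 20, 28]
  root=20; inorder splits into left=[14], right=[28]
  root=14; inorder splits into left=[], right=[]
  root=28; inorder splits into left=[], right=[]
Reconstructed level-order: [8, 20, 14, 28]


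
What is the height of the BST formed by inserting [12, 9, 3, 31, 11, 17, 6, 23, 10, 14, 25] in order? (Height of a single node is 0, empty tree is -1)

Insertion order: [12, 9, 3, 31, 11, 17, 6, 23, 10, 14, 25]
Tree (level-order array): [12, 9, 31, 3, 11, 17, None, None, 6, 10, None, 14, 23, None, None, None, None, None, None, None, 25]
Compute height bottom-up (empty subtree = -1):
  height(6) = 1 + max(-1, -1) = 0
  height(3) = 1 + max(-1, 0) = 1
  height(10) = 1 + max(-1, -1) = 0
  height(11) = 1 + max(0, -1) = 1
  height(9) = 1 + max(1, 1) = 2
  height(14) = 1 + max(-1, -1) = 0
  height(25) = 1 + max(-1, -1) = 0
  height(23) = 1 + max(-1, 0) = 1
  height(17) = 1 + max(0, 1) = 2
  height(31) = 1 + max(2, -1) = 3
  height(12) = 1 + max(2, 3) = 4
Height = 4


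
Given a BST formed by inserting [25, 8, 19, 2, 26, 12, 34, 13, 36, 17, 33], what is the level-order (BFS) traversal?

Tree insertion order: [25, 8, 19, 2, 26, 12, 34, 13, 36, 17, 33]
Tree (level-order array): [25, 8, 26, 2, 19, None, 34, None, None, 12, None, 33, 36, None, 13, None, None, None, None, None, 17]
BFS from the root, enqueuing left then right child of each popped node:
  queue [25] -> pop 25, enqueue [8, 26], visited so far: [25]
  queue [8, 26] -> pop 8, enqueue [2, 19], visited so far: [25, 8]
  queue [26, 2, 19] -> pop 26, enqueue [34], visited so far: [25, 8, 26]
  queue [2, 19, 34] -> pop 2, enqueue [none], visited so far: [25, 8, 26, 2]
  queue [19, 34] -> pop 19, enqueue [12], visited so far: [25, 8, 26, 2, 19]
  queue [34, 12] -> pop 34, enqueue [33, 36], visited so far: [25, 8, 26, 2, 19, 34]
  queue [12, 33, 36] -> pop 12, enqueue [13], visited so far: [25, 8, 26, 2, 19, 34, 12]
  queue [33, 36, 13] -> pop 33, enqueue [none], visited so far: [25, 8, 26, 2, 19, 34, 12, 33]
  queue [36, 13] -> pop 36, enqueue [none], visited so far: [25, 8, 26, 2, 19, 34, 12, 33, 36]
  queue [13] -> pop 13, enqueue [17], visited so far: [25, 8, 26, 2, 19, 34, 12, 33, 36, 13]
  queue [17] -> pop 17, enqueue [none], visited so far: [25, 8, 26, 2, 19, 34, 12, 33, 36, 13, 17]
Result: [25, 8, 26, 2, 19, 34, 12, 33, 36, 13, 17]


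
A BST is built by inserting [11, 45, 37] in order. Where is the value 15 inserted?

Starting tree (level order): [11, None, 45, 37]
Insertion path: 11 -> 45 -> 37
Result: insert 15 as left child of 37
Final tree (level order): [11, None, 45, 37, None, 15]


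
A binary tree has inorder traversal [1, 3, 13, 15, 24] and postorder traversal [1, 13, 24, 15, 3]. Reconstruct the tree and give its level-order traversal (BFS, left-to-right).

Inorder:   [1, 3, 13, 15, 24]
Postorder: [1, 13, 24, 15, 3]
Algorithm: postorder visits root last, so walk postorder right-to-left;
each value is the root of the current inorder slice — split it at that
value, recurse on the right subtree first, then the left.
Recursive splits:
  root=3; inorder splits into left=[1], right=[13, 15, 24]
  root=15; inorder splits into left=[13], right=[24]
  root=24; inorder splits into left=[], right=[]
  root=13; inorder splits into left=[], right=[]
  root=1; inorder splits into left=[], right=[]
Reconstructed level-order: [3, 1, 15, 13, 24]


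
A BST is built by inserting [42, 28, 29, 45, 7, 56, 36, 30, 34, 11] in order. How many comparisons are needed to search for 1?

Search path for 1: 42 -> 28 -> 7
Found: False
Comparisons: 3


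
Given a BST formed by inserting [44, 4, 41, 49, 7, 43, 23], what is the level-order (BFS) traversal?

Tree insertion order: [44, 4, 41, 49, 7, 43, 23]
Tree (level-order array): [44, 4, 49, None, 41, None, None, 7, 43, None, 23]
BFS from the root, enqueuing left then right child of each popped node:
  queue [44] -> pop 44, enqueue [4, 49], visited so far: [44]
  queue [4, 49] -> pop 4, enqueue [41], visited so far: [44, 4]
  queue [49, 41] -> pop 49, enqueue [none], visited so far: [44, 4, 49]
  queue [41] -> pop 41, enqueue [7, 43], visited so far: [44, 4, 49, 41]
  queue [7, 43] -> pop 7, enqueue [23], visited so far: [44, 4, 49, 41, 7]
  queue [43, 23] -> pop 43, enqueue [none], visited so far: [44, 4, 49, 41, 7, 43]
  queue [23] -> pop 23, enqueue [none], visited so far: [44, 4, 49, 41, 7, 43, 23]
Result: [44, 4, 49, 41, 7, 43, 23]


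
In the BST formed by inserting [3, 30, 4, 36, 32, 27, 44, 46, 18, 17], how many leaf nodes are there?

Tree built from: [3, 30, 4, 36, 32, 27, 44, 46, 18, 17]
Tree (level-order array): [3, None, 30, 4, 36, None, 27, 32, 44, 18, None, None, None, None, 46, 17]
Rule: A leaf has 0 children.
Per-node child counts:
  node 3: 1 child(ren)
  node 30: 2 child(ren)
  node 4: 1 child(ren)
  node 27: 1 child(ren)
  node 18: 1 child(ren)
  node 17: 0 child(ren)
  node 36: 2 child(ren)
  node 32: 0 child(ren)
  node 44: 1 child(ren)
  node 46: 0 child(ren)
Matching nodes: [17, 32, 46]
Count of leaf nodes: 3


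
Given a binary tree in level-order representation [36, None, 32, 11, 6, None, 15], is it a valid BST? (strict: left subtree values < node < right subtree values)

Level-order array: [36, None, 32, 11, 6, None, 15]
Validate using subtree bounds (lo, hi): at each node, require lo < value < hi,
then recurse left with hi=value and right with lo=value.
Preorder trace (stopping at first violation):
  at node 36 with bounds (-inf, +inf): OK
  at node 32 with bounds (36, +inf): VIOLATION
Node 32 violates its bound: not (36 < 32 < +inf).
Result: Not a valid BST


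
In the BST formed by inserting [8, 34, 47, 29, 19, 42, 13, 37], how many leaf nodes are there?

Tree built from: [8, 34, 47, 29, 19, 42, 13, 37]
Tree (level-order array): [8, None, 34, 29, 47, 19, None, 42, None, 13, None, 37]
Rule: A leaf has 0 children.
Per-node child counts:
  node 8: 1 child(ren)
  node 34: 2 child(ren)
  node 29: 1 child(ren)
  node 19: 1 child(ren)
  node 13: 0 child(ren)
  node 47: 1 child(ren)
  node 42: 1 child(ren)
  node 37: 0 child(ren)
Matching nodes: [13, 37]
Count of leaf nodes: 2


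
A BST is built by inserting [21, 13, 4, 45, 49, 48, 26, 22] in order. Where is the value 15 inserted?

Starting tree (level order): [21, 13, 45, 4, None, 26, 49, None, None, 22, None, 48]
Insertion path: 21 -> 13
Result: insert 15 as right child of 13
Final tree (level order): [21, 13, 45, 4, 15, 26, 49, None, None, None, None, 22, None, 48]


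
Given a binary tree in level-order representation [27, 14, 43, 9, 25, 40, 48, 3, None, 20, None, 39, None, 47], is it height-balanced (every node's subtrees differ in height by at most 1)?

Tree (level-order array): [27, 14, 43, 9, 25, 40, 48, 3, None, 20, None, 39, None, 47]
Definition: a tree is height-balanced if, at every node, |h(left) - h(right)| <= 1 (empty subtree has height -1).
Bottom-up per-node check:
  node 3: h_left=-1, h_right=-1, diff=0 [OK], height=0
  node 9: h_left=0, h_right=-1, diff=1 [OK], height=1
  node 20: h_left=-1, h_right=-1, diff=0 [OK], height=0
  node 25: h_left=0, h_right=-1, diff=1 [OK], height=1
  node 14: h_left=1, h_right=1, diff=0 [OK], height=2
  node 39: h_left=-1, h_right=-1, diff=0 [OK], height=0
  node 40: h_left=0, h_right=-1, diff=1 [OK], height=1
  node 47: h_left=-1, h_right=-1, diff=0 [OK], height=0
  node 48: h_left=0, h_right=-1, diff=1 [OK], height=1
  node 43: h_left=1, h_right=1, diff=0 [OK], height=2
  node 27: h_left=2, h_right=2, diff=0 [OK], height=3
All nodes satisfy the balance condition.
Result: Balanced


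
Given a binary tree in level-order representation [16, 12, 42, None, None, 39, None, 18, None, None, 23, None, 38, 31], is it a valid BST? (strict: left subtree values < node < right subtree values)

Level-order array: [16, 12, 42, None, None, 39, None, 18, None, None, 23, None, 38, 31]
Validate using subtree bounds (lo, hi): at each node, require lo < value < hi,
then recurse left with hi=value and right with lo=value.
Preorder trace (stopping at first violation):
  at node 16 with bounds (-inf, +inf): OK
  at node 12 with bounds (-inf, 16): OK
  at node 42 with bounds (16, +inf): OK
  at node 39 with bounds (16, 42): OK
  at node 18 with bounds (16, 39): OK
  at node 23 with bounds (18, 39): OK
  at node 38 with bounds (23, 39): OK
  at node 31 with bounds (23, 38): OK
No violation found at any node.
Result: Valid BST


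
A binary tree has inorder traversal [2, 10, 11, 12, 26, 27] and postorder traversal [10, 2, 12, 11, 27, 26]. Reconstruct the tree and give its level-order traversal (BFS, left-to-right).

Inorder:   [2, 10, 11, 12, 26, 27]
Postorder: [10, 2, 12, 11, 27, 26]
Algorithm: postorder visits root last, so walk postorder right-to-left;
each value is the root of the current inorder slice — split it at that
value, recurse on the right subtree first, then the left.
Recursive splits:
  root=26; inorder splits into left=[2, 10, 11, 12], right=[27]
  root=27; inorder splits into left=[], right=[]
  root=11; inorder splits into left=[2, 10], right=[12]
  root=12; inorder splits into left=[], right=[]
  root=2; inorder splits into left=[], right=[10]
  root=10; inorder splits into left=[], right=[]
Reconstructed level-order: [26, 11, 27, 2, 12, 10]


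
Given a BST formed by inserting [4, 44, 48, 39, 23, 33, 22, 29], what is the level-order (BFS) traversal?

Tree insertion order: [4, 44, 48, 39, 23, 33, 22, 29]
Tree (level-order array): [4, None, 44, 39, 48, 23, None, None, None, 22, 33, None, None, 29]
BFS from the root, enqueuing left then right child of each popped node:
  queue [4] -> pop 4, enqueue [44], visited so far: [4]
  queue [44] -> pop 44, enqueue [39, 48], visited so far: [4, 44]
  queue [39, 48] -> pop 39, enqueue [23], visited so far: [4, 44, 39]
  queue [48, 23] -> pop 48, enqueue [none], visited so far: [4, 44, 39, 48]
  queue [23] -> pop 23, enqueue [22, 33], visited so far: [4, 44, 39, 48, 23]
  queue [22, 33] -> pop 22, enqueue [none], visited so far: [4, 44, 39, 48, 23, 22]
  queue [33] -> pop 33, enqueue [29], visited so far: [4, 44, 39, 48, 23, 22, 33]
  queue [29] -> pop 29, enqueue [none], visited so far: [4, 44, 39, 48, 23, 22, 33, 29]
Result: [4, 44, 39, 48, 23, 22, 33, 29]


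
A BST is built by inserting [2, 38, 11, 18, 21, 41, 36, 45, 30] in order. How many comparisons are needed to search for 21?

Search path for 21: 2 -> 38 -> 11 -> 18 -> 21
Found: True
Comparisons: 5


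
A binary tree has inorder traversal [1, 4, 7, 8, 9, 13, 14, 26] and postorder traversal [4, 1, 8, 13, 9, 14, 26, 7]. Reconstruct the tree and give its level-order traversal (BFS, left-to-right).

Inorder:   [1, 4, 7, 8, 9, 13, 14, 26]
Postorder: [4, 1, 8, 13, 9, 14, 26, 7]
Algorithm: postorder visits root last, so walk postorder right-to-left;
each value is the root of the current inorder slice — split it at that
value, recurse on the right subtree first, then the left.
Recursive splits:
  root=7; inorder splits into left=[1, 4], right=[8, 9, 13, 14, 26]
  root=26; inorder splits into left=[8, 9, 13, 14], right=[]
  root=14; inorder splits into left=[8, 9, 13], right=[]
  root=9; inorder splits into left=[8], right=[13]
  root=13; inorder splits into left=[], right=[]
  root=8; inorder splits into left=[], right=[]
  root=1; inorder splits into left=[], right=[4]
  root=4; inorder splits into left=[], right=[]
Reconstructed level-order: [7, 1, 26, 4, 14, 9, 8, 13]


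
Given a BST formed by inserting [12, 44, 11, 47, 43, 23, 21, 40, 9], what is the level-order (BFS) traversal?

Tree insertion order: [12, 44, 11, 47, 43, 23, 21, 40, 9]
Tree (level-order array): [12, 11, 44, 9, None, 43, 47, None, None, 23, None, None, None, 21, 40]
BFS from the root, enqueuing left then right child of each popped node:
  queue [12] -> pop 12, enqueue [11, 44], visited so far: [12]
  queue [11, 44] -> pop 11, enqueue [9], visited so far: [12, 11]
  queue [44, 9] -> pop 44, enqueue [43, 47], visited so far: [12, 11, 44]
  queue [9, 43, 47] -> pop 9, enqueue [none], visited so far: [12, 11, 44, 9]
  queue [43, 47] -> pop 43, enqueue [23], visited so far: [12, 11, 44, 9, 43]
  queue [47, 23] -> pop 47, enqueue [none], visited so far: [12, 11, 44, 9, 43, 47]
  queue [23] -> pop 23, enqueue [21, 40], visited so far: [12, 11, 44, 9, 43, 47, 23]
  queue [21, 40] -> pop 21, enqueue [none], visited so far: [12, 11, 44, 9, 43, 47, 23, 21]
  queue [40] -> pop 40, enqueue [none], visited so far: [12, 11, 44, 9, 43, 47, 23, 21, 40]
Result: [12, 11, 44, 9, 43, 47, 23, 21, 40]


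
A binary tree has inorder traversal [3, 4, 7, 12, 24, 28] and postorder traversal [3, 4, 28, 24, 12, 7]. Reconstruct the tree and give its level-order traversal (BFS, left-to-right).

Inorder:   [3, 4, 7, 12, 24, 28]
Postorder: [3, 4, 28, 24, 12, 7]
Algorithm: postorder visits root last, so walk postorder right-to-left;
each value is the root of the current inorder slice — split it at that
value, recurse on the right subtree first, then the left.
Recursive splits:
  root=7; inorder splits into left=[3, 4], right=[12, 24, 28]
  root=12; inorder splits into left=[], right=[24, 28]
  root=24; inorder splits into left=[], right=[28]
  root=28; inorder splits into left=[], right=[]
  root=4; inorder splits into left=[3], right=[]
  root=3; inorder splits into left=[], right=[]
Reconstructed level-order: [7, 4, 12, 3, 24, 28]


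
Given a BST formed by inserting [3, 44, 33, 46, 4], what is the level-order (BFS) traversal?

Tree insertion order: [3, 44, 33, 46, 4]
Tree (level-order array): [3, None, 44, 33, 46, 4]
BFS from the root, enqueuing left then right child of each popped node:
  queue [3] -> pop 3, enqueue [44], visited so far: [3]
  queue [44] -> pop 44, enqueue [33, 46], visited so far: [3, 44]
  queue [33, 46] -> pop 33, enqueue [4], visited so far: [3, 44, 33]
  queue [46, 4] -> pop 46, enqueue [none], visited so far: [3, 44, 33, 46]
  queue [4] -> pop 4, enqueue [none], visited so far: [3, 44, 33, 46, 4]
Result: [3, 44, 33, 46, 4]


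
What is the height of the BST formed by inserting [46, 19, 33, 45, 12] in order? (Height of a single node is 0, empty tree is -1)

Insertion order: [46, 19, 33, 45, 12]
Tree (level-order array): [46, 19, None, 12, 33, None, None, None, 45]
Compute height bottom-up (empty subtree = -1):
  height(12) = 1 + max(-1, -1) = 0
  height(45) = 1 + max(-1, -1) = 0
  height(33) = 1 + max(-1, 0) = 1
  height(19) = 1 + max(0, 1) = 2
  height(46) = 1 + max(2, -1) = 3
Height = 3


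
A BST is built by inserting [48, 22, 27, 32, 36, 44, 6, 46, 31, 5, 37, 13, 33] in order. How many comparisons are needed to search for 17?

Search path for 17: 48 -> 22 -> 6 -> 13
Found: False
Comparisons: 4


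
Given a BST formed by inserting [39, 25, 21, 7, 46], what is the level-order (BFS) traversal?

Tree insertion order: [39, 25, 21, 7, 46]
Tree (level-order array): [39, 25, 46, 21, None, None, None, 7]
BFS from the root, enqueuing left then right child of each popped node:
  queue [39] -> pop 39, enqueue [25, 46], visited so far: [39]
  queue [25, 46] -> pop 25, enqueue [21], visited so far: [39, 25]
  queue [46, 21] -> pop 46, enqueue [none], visited so far: [39, 25, 46]
  queue [21] -> pop 21, enqueue [7], visited so far: [39, 25, 46, 21]
  queue [7] -> pop 7, enqueue [none], visited so far: [39, 25, 46, 21, 7]
Result: [39, 25, 46, 21, 7]


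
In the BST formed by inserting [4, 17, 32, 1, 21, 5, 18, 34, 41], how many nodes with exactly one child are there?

Tree built from: [4, 17, 32, 1, 21, 5, 18, 34, 41]
Tree (level-order array): [4, 1, 17, None, None, 5, 32, None, None, 21, 34, 18, None, None, 41]
Rule: These are nodes with exactly 1 non-null child.
Per-node child counts:
  node 4: 2 child(ren)
  node 1: 0 child(ren)
  node 17: 2 child(ren)
  node 5: 0 child(ren)
  node 32: 2 child(ren)
  node 21: 1 child(ren)
  node 18: 0 child(ren)
  node 34: 1 child(ren)
  node 41: 0 child(ren)
Matching nodes: [21, 34]
Count of nodes with exactly one child: 2


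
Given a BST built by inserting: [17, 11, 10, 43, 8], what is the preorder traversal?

Tree insertion order: [17, 11, 10, 43, 8]
Tree (level-order array): [17, 11, 43, 10, None, None, None, 8]
Preorder traversal: [17, 11, 10, 8, 43]


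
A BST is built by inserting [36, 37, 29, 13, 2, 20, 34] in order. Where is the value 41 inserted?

Starting tree (level order): [36, 29, 37, 13, 34, None, None, 2, 20]
Insertion path: 36 -> 37
Result: insert 41 as right child of 37
Final tree (level order): [36, 29, 37, 13, 34, None, 41, 2, 20]


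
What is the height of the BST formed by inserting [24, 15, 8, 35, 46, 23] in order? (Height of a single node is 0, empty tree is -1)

Insertion order: [24, 15, 8, 35, 46, 23]
Tree (level-order array): [24, 15, 35, 8, 23, None, 46]
Compute height bottom-up (empty subtree = -1):
  height(8) = 1 + max(-1, -1) = 0
  height(23) = 1 + max(-1, -1) = 0
  height(15) = 1 + max(0, 0) = 1
  height(46) = 1 + max(-1, -1) = 0
  height(35) = 1 + max(-1, 0) = 1
  height(24) = 1 + max(1, 1) = 2
Height = 2


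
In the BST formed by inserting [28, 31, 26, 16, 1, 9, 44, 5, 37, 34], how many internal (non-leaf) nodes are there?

Tree built from: [28, 31, 26, 16, 1, 9, 44, 5, 37, 34]
Tree (level-order array): [28, 26, 31, 16, None, None, 44, 1, None, 37, None, None, 9, 34, None, 5]
Rule: An internal node has at least one child.
Per-node child counts:
  node 28: 2 child(ren)
  node 26: 1 child(ren)
  node 16: 1 child(ren)
  node 1: 1 child(ren)
  node 9: 1 child(ren)
  node 5: 0 child(ren)
  node 31: 1 child(ren)
  node 44: 1 child(ren)
  node 37: 1 child(ren)
  node 34: 0 child(ren)
Matching nodes: [28, 26, 16, 1, 9, 31, 44, 37]
Count of internal (non-leaf) nodes: 8


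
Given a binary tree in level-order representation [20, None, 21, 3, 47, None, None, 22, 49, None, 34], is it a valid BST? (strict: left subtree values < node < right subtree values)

Level-order array: [20, None, 21, 3, 47, None, None, 22, 49, None, 34]
Validate using subtree bounds (lo, hi): at each node, require lo < value < hi,
then recurse left with hi=value and right with lo=value.
Preorder trace (stopping at first violation):
  at node 20 with bounds (-inf, +inf): OK
  at node 21 with bounds (20, +inf): OK
  at node 3 with bounds (20, 21): VIOLATION
Node 3 violates its bound: not (20 < 3 < 21).
Result: Not a valid BST


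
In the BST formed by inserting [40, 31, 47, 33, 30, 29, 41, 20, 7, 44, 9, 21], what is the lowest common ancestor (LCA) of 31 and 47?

Tree insertion order: [40, 31, 47, 33, 30, 29, 41, 20, 7, 44, 9, 21]
Tree (level-order array): [40, 31, 47, 30, 33, 41, None, 29, None, None, None, None, 44, 20, None, None, None, 7, 21, None, 9]
In a BST, the LCA of p=31, q=47 is the first node v on the
root-to-leaf path with p <= v <= q (go left if both < v, right if both > v).
Walk from root:
  at 40: 31 <= 40 <= 47, this is the LCA
LCA = 40


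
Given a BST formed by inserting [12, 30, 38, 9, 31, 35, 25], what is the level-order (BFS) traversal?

Tree insertion order: [12, 30, 38, 9, 31, 35, 25]
Tree (level-order array): [12, 9, 30, None, None, 25, 38, None, None, 31, None, None, 35]
BFS from the root, enqueuing left then right child of each popped node:
  queue [12] -> pop 12, enqueue [9, 30], visited so far: [12]
  queue [9, 30] -> pop 9, enqueue [none], visited so far: [12, 9]
  queue [30] -> pop 30, enqueue [25, 38], visited so far: [12, 9, 30]
  queue [25, 38] -> pop 25, enqueue [none], visited so far: [12, 9, 30, 25]
  queue [38] -> pop 38, enqueue [31], visited so far: [12, 9, 30, 25, 38]
  queue [31] -> pop 31, enqueue [35], visited so far: [12, 9, 30, 25, 38, 31]
  queue [35] -> pop 35, enqueue [none], visited so far: [12, 9, 30, 25, 38, 31, 35]
Result: [12, 9, 30, 25, 38, 31, 35]


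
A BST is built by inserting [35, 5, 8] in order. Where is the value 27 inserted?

Starting tree (level order): [35, 5, None, None, 8]
Insertion path: 35 -> 5 -> 8
Result: insert 27 as right child of 8
Final tree (level order): [35, 5, None, None, 8, None, 27]


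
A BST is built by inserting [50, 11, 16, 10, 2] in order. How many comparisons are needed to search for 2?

Search path for 2: 50 -> 11 -> 10 -> 2
Found: True
Comparisons: 4


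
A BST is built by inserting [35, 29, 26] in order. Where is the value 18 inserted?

Starting tree (level order): [35, 29, None, 26]
Insertion path: 35 -> 29 -> 26
Result: insert 18 as left child of 26
Final tree (level order): [35, 29, None, 26, None, 18]


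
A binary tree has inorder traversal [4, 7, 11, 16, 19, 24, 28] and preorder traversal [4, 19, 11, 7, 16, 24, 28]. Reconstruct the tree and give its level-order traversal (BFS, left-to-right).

Inorder:  [4, 7, 11, 16, 19, 24, 28]
Preorder: [4, 19, 11, 7, 16, 24, 28]
Algorithm: preorder visits root first, so consume preorder in order;
for each root, split the current inorder slice at that value into
left-subtree inorder and right-subtree inorder, then recurse.
Recursive splits:
  root=4; inorder splits into left=[], right=[7, 11, 16, 19, 24, 28]
  root=19; inorder splits into left=[7, 11, 16], right=[24, 28]
  root=11; inorder splits into left=[7], right=[16]
  root=7; inorder splits into left=[], right=[]
  root=16; inorder splits into left=[], right=[]
  root=24; inorder splits into left=[], right=[28]
  root=28; inorder splits into left=[], right=[]
Reconstructed level-order: [4, 19, 11, 24, 7, 16, 28]


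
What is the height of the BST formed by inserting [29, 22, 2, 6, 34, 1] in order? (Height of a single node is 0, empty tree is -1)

Insertion order: [29, 22, 2, 6, 34, 1]
Tree (level-order array): [29, 22, 34, 2, None, None, None, 1, 6]
Compute height bottom-up (empty subtree = -1):
  height(1) = 1 + max(-1, -1) = 0
  height(6) = 1 + max(-1, -1) = 0
  height(2) = 1 + max(0, 0) = 1
  height(22) = 1 + max(1, -1) = 2
  height(34) = 1 + max(-1, -1) = 0
  height(29) = 1 + max(2, 0) = 3
Height = 3


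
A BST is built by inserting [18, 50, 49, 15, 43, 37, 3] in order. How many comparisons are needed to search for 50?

Search path for 50: 18 -> 50
Found: True
Comparisons: 2


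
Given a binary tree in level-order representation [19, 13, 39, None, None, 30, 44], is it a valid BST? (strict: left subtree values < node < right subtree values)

Level-order array: [19, 13, 39, None, None, 30, 44]
Validate using subtree bounds (lo, hi): at each node, require lo < value < hi,
then recurse left with hi=value and right with lo=value.
Preorder trace (stopping at first violation):
  at node 19 with bounds (-inf, +inf): OK
  at node 13 with bounds (-inf, 19): OK
  at node 39 with bounds (19, +inf): OK
  at node 30 with bounds (19, 39): OK
  at node 44 with bounds (39, +inf): OK
No violation found at any node.
Result: Valid BST


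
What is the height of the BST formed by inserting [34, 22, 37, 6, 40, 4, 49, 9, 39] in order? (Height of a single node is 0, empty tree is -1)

Insertion order: [34, 22, 37, 6, 40, 4, 49, 9, 39]
Tree (level-order array): [34, 22, 37, 6, None, None, 40, 4, 9, 39, 49]
Compute height bottom-up (empty subtree = -1):
  height(4) = 1 + max(-1, -1) = 0
  height(9) = 1 + max(-1, -1) = 0
  height(6) = 1 + max(0, 0) = 1
  height(22) = 1 + max(1, -1) = 2
  height(39) = 1 + max(-1, -1) = 0
  height(49) = 1 + max(-1, -1) = 0
  height(40) = 1 + max(0, 0) = 1
  height(37) = 1 + max(-1, 1) = 2
  height(34) = 1 + max(2, 2) = 3
Height = 3


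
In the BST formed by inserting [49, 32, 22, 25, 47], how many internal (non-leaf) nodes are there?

Tree built from: [49, 32, 22, 25, 47]
Tree (level-order array): [49, 32, None, 22, 47, None, 25]
Rule: An internal node has at least one child.
Per-node child counts:
  node 49: 1 child(ren)
  node 32: 2 child(ren)
  node 22: 1 child(ren)
  node 25: 0 child(ren)
  node 47: 0 child(ren)
Matching nodes: [49, 32, 22]
Count of internal (non-leaf) nodes: 3


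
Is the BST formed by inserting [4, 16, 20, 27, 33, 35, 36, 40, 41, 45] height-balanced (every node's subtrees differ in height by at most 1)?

Tree (level-order array): [4, None, 16, None, 20, None, 27, None, 33, None, 35, None, 36, None, 40, None, 41, None, 45]
Definition: a tree is height-balanced if, at every node, |h(left) - h(right)| <= 1 (empty subtree has height -1).
Bottom-up per-node check:
  node 45: h_left=-1, h_right=-1, diff=0 [OK], height=0
  node 41: h_left=-1, h_right=0, diff=1 [OK], height=1
  node 40: h_left=-1, h_right=1, diff=2 [FAIL (|-1-1|=2 > 1)], height=2
  node 36: h_left=-1, h_right=2, diff=3 [FAIL (|-1-2|=3 > 1)], height=3
  node 35: h_left=-1, h_right=3, diff=4 [FAIL (|-1-3|=4 > 1)], height=4
  node 33: h_left=-1, h_right=4, diff=5 [FAIL (|-1-4|=5 > 1)], height=5
  node 27: h_left=-1, h_right=5, diff=6 [FAIL (|-1-5|=6 > 1)], height=6
  node 20: h_left=-1, h_right=6, diff=7 [FAIL (|-1-6|=7 > 1)], height=7
  node 16: h_left=-1, h_right=7, diff=8 [FAIL (|-1-7|=8 > 1)], height=8
  node 4: h_left=-1, h_right=8, diff=9 [FAIL (|-1-8|=9 > 1)], height=9
Node 40 violates the condition: |-1 - 1| = 2 > 1.
Result: Not balanced


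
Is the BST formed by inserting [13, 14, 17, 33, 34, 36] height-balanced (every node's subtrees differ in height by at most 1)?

Tree (level-order array): [13, None, 14, None, 17, None, 33, None, 34, None, 36]
Definition: a tree is height-balanced if, at every node, |h(left) - h(right)| <= 1 (empty subtree has height -1).
Bottom-up per-node check:
  node 36: h_left=-1, h_right=-1, diff=0 [OK], height=0
  node 34: h_left=-1, h_right=0, diff=1 [OK], height=1
  node 33: h_left=-1, h_right=1, diff=2 [FAIL (|-1-1|=2 > 1)], height=2
  node 17: h_left=-1, h_right=2, diff=3 [FAIL (|-1-2|=3 > 1)], height=3
  node 14: h_left=-1, h_right=3, diff=4 [FAIL (|-1-3|=4 > 1)], height=4
  node 13: h_left=-1, h_right=4, diff=5 [FAIL (|-1-4|=5 > 1)], height=5
Node 33 violates the condition: |-1 - 1| = 2 > 1.
Result: Not balanced


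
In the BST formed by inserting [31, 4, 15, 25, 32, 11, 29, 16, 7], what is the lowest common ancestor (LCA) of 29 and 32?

Tree insertion order: [31, 4, 15, 25, 32, 11, 29, 16, 7]
Tree (level-order array): [31, 4, 32, None, 15, None, None, 11, 25, 7, None, 16, 29]
In a BST, the LCA of p=29, q=32 is the first node v on the
root-to-leaf path with p <= v <= q (go left if both < v, right if both > v).
Walk from root:
  at 31: 29 <= 31 <= 32, this is the LCA
LCA = 31


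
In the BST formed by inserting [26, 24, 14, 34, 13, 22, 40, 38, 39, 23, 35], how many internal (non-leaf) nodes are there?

Tree built from: [26, 24, 14, 34, 13, 22, 40, 38, 39, 23, 35]
Tree (level-order array): [26, 24, 34, 14, None, None, 40, 13, 22, 38, None, None, None, None, 23, 35, 39]
Rule: An internal node has at least one child.
Per-node child counts:
  node 26: 2 child(ren)
  node 24: 1 child(ren)
  node 14: 2 child(ren)
  node 13: 0 child(ren)
  node 22: 1 child(ren)
  node 23: 0 child(ren)
  node 34: 1 child(ren)
  node 40: 1 child(ren)
  node 38: 2 child(ren)
  node 35: 0 child(ren)
  node 39: 0 child(ren)
Matching nodes: [26, 24, 14, 22, 34, 40, 38]
Count of internal (non-leaf) nodes: 7


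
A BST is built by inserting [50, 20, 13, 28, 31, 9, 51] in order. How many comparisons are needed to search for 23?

Search path for 23: 50 -> 20 -> 28
Found: False
Comparisons: 3


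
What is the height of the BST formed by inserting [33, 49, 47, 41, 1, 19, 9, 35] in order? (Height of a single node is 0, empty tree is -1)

Insertion order: [33, 49, 47, 41, 1, 19, 9, 35]
Tree (level-order array): [33, 1, 49, None, 19, 47, None, 9, None, 41, None, None, None, 35]
Compute height bottom-up (empty subtree = -1):
  height(9) = 1 + max(-1, -1) = 0
  height(19) = 1 + max(0, -1) = 1
  height(1) = 1 + max(-1, 1) = 2
  height(35) = 1 + max(-1, -1) = 0
  height(41) = 1 + max(0, -1) = 1
  height(47) = 1 + max(1, -1) = 2
  height(49) = 1 + max(2, -1) = 3
  height(33) = 1 + max(2, 3) = 4
Height = 4


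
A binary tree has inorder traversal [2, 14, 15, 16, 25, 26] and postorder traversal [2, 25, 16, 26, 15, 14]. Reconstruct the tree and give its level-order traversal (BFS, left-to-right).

Inorder:   [2, 14, 15, 16, 25, 26]
Postorder: [2, 25, 16, 26, 15, 14]
Algorithm: postorder visits root last, so walk postorder right-to-left;
each value is the root of the current inorder slice — split it at that
value, recurse on the right subtree first, then the left.
Recursive splits:
  root=14; inorder splits into left=[2], right=[15, 16, 25, 26]
  root=15; inorder splits into left=[], right=[16, 25, 26]
  root=26; inorder splits into left=[16, 25], right=[]
  root=16; inorder splits into left=[], right=[25]
  root=25; inorder splits into left=[], right=[]
  root=2; inorder splits into left=[], right=[]
Reconstructed level-order: [14, 2, 15, 26, 16, 25]


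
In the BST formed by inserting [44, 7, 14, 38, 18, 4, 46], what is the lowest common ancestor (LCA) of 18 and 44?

Tree insertion order: [44, 7, 14, 38, 18, 4, 46]
Tree (level-order array): [44, 7, 46, 4, 14, None, None, None, None, None, 38, 18]
In a BST, the LCA of p=18, q=44 is the first node v on the
root-to-leaf path with p <= v <= q (go left if both < v, right if both > v).
Walk from root:
  at 44: 18 <= 44 <= 44, this is the LCA
LCA = 44


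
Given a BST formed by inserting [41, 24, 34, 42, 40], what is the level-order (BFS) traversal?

Tree insertion order: [41, 24, 34, 42, 40]
Tree (level-order array): [41, 24, 42, None, 34, None, None, None, 40]
BFS from the root, enqueuing left then right child of each popped node:
  queue [41] -> pop 41, enqueue [24, 42], visited so far: [41]
  queue [24, 42] -> pop 24, enqueue [34], visited so far: [41, 24]
  queue [42, 34] -> pop 42, enqueue [none], visited so far: [41, 24, 42]
  queue [34] -> pop 34, enqueue [40], visited so far: [41, 24, 42, 34]
  queue [40] -> pop 40, enqueue [none], visited so far: [41, 24, 42, 34, 40]
Result: [41, 24, 42, 34, 40]


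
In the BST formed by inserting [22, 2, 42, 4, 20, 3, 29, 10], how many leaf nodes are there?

Tree built from: [22, 2, 42, 4, 20, 3, 29, 10]
Tree (level-order array): [22, 2, 42, None, 4, 29, None, 3, 20, None, None, None, None, 10]
Rule: A leaf has 0 children.
Per-node child counts:
  node 22: 2 child(ren)
  node 2: 1 child(ren)
  node 4: 2 child(ren)
  node 3: 0 child(ren)
  node 20: 1 child(ren)
  node 10: 0 child(ren)
  node 42: 1 child(ren)
  node 29: 0 child(ren)
Matching nodes: [3, 10, 29]
Count of leaf nodes: 3


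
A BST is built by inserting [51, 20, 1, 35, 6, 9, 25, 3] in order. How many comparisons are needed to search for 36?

Search path for 36: 51 -> 20 -> 35
Found: False
Comparisons: 3


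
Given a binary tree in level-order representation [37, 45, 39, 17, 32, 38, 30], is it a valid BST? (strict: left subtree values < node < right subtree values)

Level-order array: [37, 45, 39, 17, 32, 38, 30]
Validate using subtree bounds (lo, hi): at each node, require lo < value < hi,
then recurse left with hi=value and right with lo=value.
Preorder trace (stopping at first violation):
  at node 37 with bounds (-inf, +inf): OK
  at node 45 with bounds (-inf, 37): VIOLATION
Node 45 violates its bound: not (-inf < 45 < 37).
Result: Not a valid BST


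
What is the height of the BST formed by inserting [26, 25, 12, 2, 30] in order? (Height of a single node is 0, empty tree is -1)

Insertion order: [26, 25, 12, 2, 30]
Tree (level-order array): [26, 25, 30, 12, None, None, None, 2]
Compute height bottom-up (empty subtree = -1):
  height(2) = 1 + max(-1, -1) = 0
  height(12) = 1 + max(0, -1) = 1
  height(25) = 1 + max(1, -1) = 2
  height(30) = 1 + max(-1, -1) = 0
  height(26) = 1 + max(2, 0) = 3
Height = 3


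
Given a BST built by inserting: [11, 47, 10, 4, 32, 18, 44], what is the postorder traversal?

Tree insertion order: [11, 47, 10, 4, 32, 18, 44]
Tree (level-order array): [11, 10, 47, 4, None, 32, None, None, None, 18, 44]
Postorder traversal: [4, 10, 18, 44, 32, 47, 11]


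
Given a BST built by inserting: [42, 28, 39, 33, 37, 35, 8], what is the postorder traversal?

Tree insertion order: [42, 28, 39, 33, 37, 35, 8]
Tree (level-order array): [42, 28, None, 8, 39, None, None, 33, None, None, 37, 35]
Postorder traversal: [8, 35, 37, 33, 39, 28, 42]


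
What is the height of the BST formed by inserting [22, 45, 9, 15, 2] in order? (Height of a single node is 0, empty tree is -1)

Insertion order: [22, 45, 9, 15, 2]
Tree (level-order array): [22, 9, 45, 2, 15]
Compute height bottom-up (empty subtree = -1):
  height(2) = 1 + max(-1, -1) = 0
  height(15) = 1 + max(-1, -1) = 0
  height(9) = 1 + max(0, 0) = 1
  height(45) = 1 + max(-1, -1) = 0
  height(22) = 1 + max(1, 0) = 2
Height = 2


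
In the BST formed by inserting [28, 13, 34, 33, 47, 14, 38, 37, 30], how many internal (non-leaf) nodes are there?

Tree built from: [28, 13, 34, 33, 47, 14, 38, 37, 30]
Tree (level-order array): [28, 13, 34, None, 14, 33, 47, None, None, 30, None, 38, None, None, None, 37]
Rule: An internal node has at least one child.
Per-node child counts:
  node 28: 2 child(ren)
  node 13: 1 child(ren)
  node 14: 0 child(ren)
  node 34: 2 child(ren)
  node 33: 1 child(ren)
  node 30: 0 child(ren)
  node 47: 1 child(ren)
  node 38: 1 child(ren)
  node 37: 0 child(ren)
Matching nodes: [28, 13, 34, 33, 47, 38]
Count of internal (non-leaf) nodes: 6


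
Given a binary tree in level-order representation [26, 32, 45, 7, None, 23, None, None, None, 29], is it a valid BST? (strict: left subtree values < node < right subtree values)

Level-order array: [26, 32, 45, 7, None, 23, None, None, None, 29]
Validate using subtree bounds (lo, hi): at each node, require lo < value < hi,
then recurse left with hi=value and right with lo=value.
Preorder trace (stopping at first violation):
  at node 26 with bounds (-inf, +inf): OK
  at node 32 with bounds (-inf, 26): VIOLATION
Node 32 violates its bound: not (-inf < 32 < 26).
Result: Not a valid BST


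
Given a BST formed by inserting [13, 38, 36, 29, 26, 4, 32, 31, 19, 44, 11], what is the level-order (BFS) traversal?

Tree insertion order: [13, 38, 36, 29, 26, 4, 32, 31, 19, 44, 11]
Tree (level-order array): [13, 4, 38, None, 11, 36, 44, None, None, 29, None, None, None, 26, 32, 19, None, 31]
BFS from the root, enqueuing left then right child of each popped node:
  queue [13] -> pop 13, enqueue [4, 38], visited so far: [13]
  queue [4, 38] -> pop 4, enqueue [11], visited so far: [13, 4]
  queue [38, 11] -> pop 38, enqueue [36, 44], visited so far: [13, 4, 38]
  queue [11, 36, 44] -> pop 11, enqueue [none], visited so far: [13, 4, 38, 11]
  queue [36, 44] -> pop 36, enqueue [29], visited so far: [13, 4, 38, 11, 36]
  queue [44, 29] -> pop 44, enqueue [none], visited so far: [13, 4, 38, 11, 36, 44]
  queue [29] -> pop 29, enqueue [26, 32], visited so far: [13, 4, 38, 11, 36, 44, 29]
  queue [26, 32] -> pop 26, enqueue [19], visited so far: [13, 4, 38, 11, 36, 44, 29, 26]
  queue [32, 19] -> pop 32, enqueue [31], visited so far: [13, 4, 38, 11, 36, 44, 29, 26, 32]
  queue [19, 31] -> pop 19, enqueue [none], visited so far: [13, 4, 38, 11, 36, 44, 29, 26, 32, 19]
  queue [31] -> pop 31, enqueue [none], visited so far: [13, 4, 38, 11, 36, 44, 29, 26, 32, 19, 31]
Result: [13, 4, 38, 11, 36, 44, 29, 26, 32, 19, 31]


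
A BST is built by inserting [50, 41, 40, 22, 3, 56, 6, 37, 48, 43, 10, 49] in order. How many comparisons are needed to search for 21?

Search path for 21: 50 -> 41 -> 40 -> 22 -> 3 -> 6 -> 10
Found: False
Comparisons: 7


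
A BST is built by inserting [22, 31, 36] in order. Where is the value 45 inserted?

Starting tree (level order): [22, None, 31, None, 36]
Insertion path: 22 -> 31 -> 36
Result: insert 45 as right child of 36
Final tree (level order): [22, None, 31, None, 36, None, 45]


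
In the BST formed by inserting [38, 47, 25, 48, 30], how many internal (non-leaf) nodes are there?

Tree built from: [38, 47, 25, 48, 30]
Tree (level-order array): [38, 25, 47, None, 30, None, 48]
Rule: An internal node has at least one child.
Per-node child counts:
  node 38: 2 child(ren)
  node 25: 1 child(ren)
  node 30: 0 child(ren)
  node 47: 1 child(ren)
  node 48: 0 child(ren)
Matching nodes: [38, 25, 47]
Count of internal (non-leaf) nodes: 3


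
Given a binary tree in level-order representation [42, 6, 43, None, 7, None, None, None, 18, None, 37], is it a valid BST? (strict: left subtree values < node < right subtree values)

Level-order array: [42, 6, 43, None, 7, None, None, None, 18, None, 37]
Validate using subtree bounds (lo, hi): at each node, require lo < value < hi,
then recurse left with hi=value and right with lo=value.
Preorder trace (stopping at first violation):
  at node 42 with bounds (-inf, +inf): OK
  at node 6 with bounds (-inf, 42): OK
  at node 7 with bounds (6, 42): OK
  at node 18 with bounds (7, 42): OK
  at node 37 with bounds (18, 42): OK
  at node 43 with bounds (42, +inf): OK
No violation found at any node.
Result: Valid BST


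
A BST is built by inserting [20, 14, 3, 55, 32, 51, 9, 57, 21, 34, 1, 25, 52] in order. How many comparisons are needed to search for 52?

Search path for 52: 20 -> 55 -> 32 -> 51 -> 52
Found: True
Comparisons: 5


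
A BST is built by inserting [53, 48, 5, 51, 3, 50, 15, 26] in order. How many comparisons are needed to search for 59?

Search path for 59: 53
Found: False
Comparisons: 1


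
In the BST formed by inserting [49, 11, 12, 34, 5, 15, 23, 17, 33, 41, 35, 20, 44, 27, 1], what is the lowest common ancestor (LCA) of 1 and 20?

Tree insertion order: [49, 11, 12, 34, 5, 15, 23, 17, 33, 41, 35, 20, 44, 27, 1]
Tree (level-order array): [49, 11, None, 5, 12, 1, None, None, 34, None, None, 15, 41, None, 23, 35, 44, 17, 33, None, None, None, None, None, 20, 27]
In a BST, the LCA of p=1, q=20 is the first node v on the
root-to-leaf path with p <= v <= q (go left if both < v, right if both > v).
Walk from root:
  at 49: both 1 and 20 < 49, go left
  at 11: 1 <= 11 <= 20, this is the LCA
LCA = 11


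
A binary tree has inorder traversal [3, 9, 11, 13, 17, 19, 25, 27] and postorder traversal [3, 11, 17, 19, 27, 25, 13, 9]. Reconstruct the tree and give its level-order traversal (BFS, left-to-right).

Inorder:   [3, 9, 11, 13, 17, 19, 25, 27]
Postorder: [3, 11, 17, 19, 27, 25, 13, 9]
Algorithm: postorder visits root last, so walk postorder right-to-left;
each value is the root of the current inorder slice — split it at that
value, recurse on the right subtree first, then the left.
Recursive splits:
  root=9; inorder splits into left=[3], right=[11, 13, 17, 19, 25, 27]
  root=13; inorder splits into left=[11], right=[17, 19, 25, 27]
  root=25; inorder splits into left=[17, 19], right=[27]
  root=27; inorder splits into left=[], right=[]
  root=19; inorder splits into left=[17], right=[]
  root=17; inorder splits into left=[], right=[]
  root=11; inorder splits into left=[], right=[]
  root=3; inorder splits into left=[], right=[]
Reconstructed level-order: [9, 3, 13, 11, 25, 19, 27, 17]
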